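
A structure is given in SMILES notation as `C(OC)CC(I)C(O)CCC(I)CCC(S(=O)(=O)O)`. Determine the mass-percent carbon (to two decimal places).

Atom tally by fragment:
  CH3OCH2 → C:2 H:5 O:1
  CH2 → C:1 H:2
  CH(I) → C:1 H:1 I:1
  CH(OH) → C:1 H:2 O:1
  CH2 → C:1 H:2
  CH2 → C:1 H:2
  CH(I) → C:1 H:1 I:1
  CH2 → C:1 H:2
  CH2 → C:1 H:2
  CH2SO3H → C:1 H:3 S:1 O:3
Element totals:
  C: 11
  H: 22
  I: 2
  O: 5
  S: 1
Molecular formula: C11H22I2O5S.
Molar mass = 520.160 g/mol.
Mass from C: 11 × 12.011 = 132.121 g/mol.
%C = 132.121 / 520.160 × 100 = 25.40%.

25.40%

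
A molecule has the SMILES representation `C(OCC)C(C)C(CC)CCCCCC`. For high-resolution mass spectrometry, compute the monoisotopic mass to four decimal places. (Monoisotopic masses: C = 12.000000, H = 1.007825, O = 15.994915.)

Atom tally by fragment:
  C2H5OCH2 → C:3 H:7 O:1
  CH(CH3) → C:2 H:4
  CH(C2H5) → C:3 H:6
  CH2 → C:1 H:2
  CH2 → C:1 H:2
  CH2 → C:1 H:2
  CH2 → C:1 H:2
  CH2 → C:1 H:2
  CH3 → C:1 H:3
Element totals:
  C: 14
  H: 30
  O: 1
Molecular formula: C14H30O.
  M = 14(12.0) + 30(1.007825) + 15.994915
    = 168.000000 + 30.234750 + 15.994915 = 214.229665

214.2297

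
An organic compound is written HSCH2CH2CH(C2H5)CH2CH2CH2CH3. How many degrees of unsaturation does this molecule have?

0

Atom tally by fragment:
  HSCH2 → C:1 H:3 S:1
  CH2 → C:1 H:2
  CH(C2H5) → C:3 H:6
  CH2 → C:1 H:2
  CH2 → C:1 H:2
  CH2 → C:1 H:2
  CH3 → C:1 H:3
Element totals:
  C: 9
  H: 20
  S: 1
Molecular formula: C9H20S.
DoU = (2C + 2 + N − H − X) / 2 = (2·9 + 2 + 0 − 20 − 0) / 2 = 0.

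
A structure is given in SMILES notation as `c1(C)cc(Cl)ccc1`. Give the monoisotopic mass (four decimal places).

Atom tally by fragment:
  benzene ring core → C:6 H:6
  (− 2 ring H displaced by substituents)
  + CH3 → C:1 H:3
  + Cl → Cl:1
Element totals:
  C: 7
  H: 7
  Cl: 1
Molecular formula: C7H7Cl.
  M = 7(12.0) + 7(1.007825) + 34.968853
    = 84.000000 + 7.054775 + 34.968853 = 126.023628

126.0236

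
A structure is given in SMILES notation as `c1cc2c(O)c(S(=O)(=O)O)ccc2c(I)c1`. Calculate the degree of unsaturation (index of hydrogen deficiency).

7

Atom tally by fragment:
  naphthalene ring system core → C:10 H:8
  (− 3 ring H displaced by substituents)
  + OH → O:1 H:1
  + SO3H → S:1 O:3 H:1
  + I → I:1
Element totals:
  C: 10
  H: 7
  I: 1
  O: 4
  S: 1
Molecular formula: C10H7IO4S.
DoU = (2C + 2 + N − H − X) / 2 = (2·10 + 2 + 0 − 7 − 1) / 2 = 7.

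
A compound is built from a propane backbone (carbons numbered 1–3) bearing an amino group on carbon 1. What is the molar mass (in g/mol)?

Atom tally by fragment:
  H2NCH2 → C:1 H:4 N:1
  CH2 → C:1 H:2
  CH3 → C:1 H:3
Element totals:
  C: 3
  H: 9
  N: 1
Molecular formula: C3H9N.
  M = 3(12.011) + 9(1.008) + 14.007
    = 36.033 + 9.072 + 14.007 = 59.112

59.11 g/mol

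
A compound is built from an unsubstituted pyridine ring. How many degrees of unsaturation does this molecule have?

Atom tally by fragment:
  pyridine ring core → C:5 H:5 N:1
Element totals:
  C: 5
  H: 5
  N: 1
Molecular formula: C5H5N.
DoU = (2C + 2 + N − H − X) / 2 = (2·5 + 2 + 1 − 5 − 0) / 2 = 4.

4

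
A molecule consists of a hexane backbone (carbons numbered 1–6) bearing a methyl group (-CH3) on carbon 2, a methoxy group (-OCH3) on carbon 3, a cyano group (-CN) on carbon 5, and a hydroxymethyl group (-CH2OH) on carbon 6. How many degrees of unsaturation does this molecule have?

Atom tally by fragment:
  CH3 → C:1 H:3
  CH(CH3) → C:2 H:4
  CH(OCH3) → C:2 H:4 O:1
  CH2 → C:1 H:2
  CH(CN) → C:2 H:1 N:1
  CH2CH2OH → C:2 H:5 O:1
Element totals:
  C: 10
  H: 19
  N: 1
  O: 2
Molecular formula: C10H19NO2.
DoU = (2C + 2 + N − H − X) / 2 = (2·10 + 2 + 1 − 19 − 0) / 2 = 2.

2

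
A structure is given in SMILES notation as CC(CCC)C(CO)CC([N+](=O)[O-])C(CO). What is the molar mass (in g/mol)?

Atom tally by fragment:
  CH3 → C:1 H:3
  CH(CH2CH2CH3) → C:4 H:8
  CH(CH2OH) → C:2 H:4 O:1
  CH2 → C:1 H:2
  CH(NO2) → C:1 H:1 N:1 O:2
  CH2CH2OH → C:2 H:5 O:1
Element totals:
  C: 11
  H: 23
  N: 1
  O: 4
Molecular formula: C11H23NO4.
  M = 11(12.011) + 23(1.008) + 14.007 + 4(15.999)
    = 132.121 + 23.184 + 14.007 + 63.996 = 233.308

233.31 g/mol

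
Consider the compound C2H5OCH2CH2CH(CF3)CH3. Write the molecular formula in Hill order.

Atom tally by fragment:
  C2H5OCH2 → C:3 H:7 O:1
  CH2 → C:1 H:2
  CH(CF3) → C:2 H:1 F:3
  CH3 → C:1 H:3
Element totals:
  C: 7
  H: 13
  F: 3
  O: 1

C7H13F3O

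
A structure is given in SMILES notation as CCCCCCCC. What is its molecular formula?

Atom tally by fragment:
  CH3 → C:1 H:3
  CH2 → C:1 H:2
  CH2 → C:1 H:2
  CH2 → C:1 H:2
  CH2 → C:1 H:2
  CH2 → C:1 H:2
  CH2 → C:1 H:2
  CH3 → C:1 H:3
Element totals:
  C: 8
  H: 18

C8H18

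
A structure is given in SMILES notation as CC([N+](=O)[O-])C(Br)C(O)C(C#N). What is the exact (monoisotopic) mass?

235.9797

Atom tally by fragment:
  CH3 → C:1 H:3
  CH(NO2) → C:1 H:1 N:1 O:2
  CH(Br) → C:1 H:1 Br:1
  CH(OH) → C:1 H:2 O:1
  CH2CN → C:2 H:2 N:1
Element totals:
  C: 6
  H: 9
  Br: 1
  N: 2
  O: 3
Molecular formula: C6H9BrN2O3.
  M = 6(12.0) + 9(1.007825) + 78.918338 + 2(14.003074) + 3(15.994915)
    = 72.000000 + 9.070425 + 78.918338 + 28.006148 + 47.984745 = 235.979656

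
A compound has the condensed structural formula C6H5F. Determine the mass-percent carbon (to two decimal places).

74.99%

Element totals:
  C: 6
  H: 5
  F: 1
Molecular formula: C6H5F.
Molar mass = 96.104 g/mol.
Mass from C: 6 × 12.011 = 72.066 g/mol.
%C = 72.066 / 96.104 × 100 = 74.99%.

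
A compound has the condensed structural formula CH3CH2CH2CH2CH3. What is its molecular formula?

Atom tally by fragment:
  CH3 → C:1 H:3
  CH2 → C:1 H:2
  CH2 → C:1 H:2
  CH2 → C:1 H:2
  CH3 → C:1 H:3
Element totals:
  C: 5
  H: 12

C5H12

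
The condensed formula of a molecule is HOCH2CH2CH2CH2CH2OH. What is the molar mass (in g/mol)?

Element totals:
  C: 5
  H: 12
  O: 2
Molecular formula: C5H12O2.
  M = 5(12.011) + 12(1.008) + 2(15.999)
    = 60.055 + 12.096 + 31.998 = 104.149

104.15 g/mol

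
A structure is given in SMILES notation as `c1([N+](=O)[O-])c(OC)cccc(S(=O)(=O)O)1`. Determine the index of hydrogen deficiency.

5

Atom tally by fragment:
  benzene ring core → C:6 H:6
  (− 3 ring H displaced by substituents)
  + NO2 → N:1 O:2
  + OCH3 → C:1 H:3 O:1
  + SO3H → S:1 O:3 H:1
Element totals:
  C: 7
  H: 7
  N: 1
  O: 6
  S: 1
Molecular formula: C7H7NO6S.
DoU = (2C + 2 + N − H − X) / 2 = (2·7 + 2 + 1 − 7 − 0) / 2 = 5.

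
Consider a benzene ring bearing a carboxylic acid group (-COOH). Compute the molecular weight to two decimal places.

122.12 g/mol

Atom tally by fragment:
  benzene ring core → C:6 H:6
  (− 1 ring H displaced by substituents)
  + COOH → C:1 H:1 O:2
Element totals:
  C: 7
  H: 6
  O: 2
Molecular formula: C7H6O2.
  M = 7(12.011) + 6(1.008) + 2(15.999)
    = 84.077 + 6.048 + 31.998 = 122.123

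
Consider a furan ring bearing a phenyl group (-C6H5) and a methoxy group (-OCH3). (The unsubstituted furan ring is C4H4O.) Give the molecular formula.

Atom tally by fragment:
  furan ring core → C:4 H:4 O:1
  (− 2 ring H displaced by substituents)
  + C6H5 → C:6 H:5
  + OCH3 → C:1 H:3 O:1
Element totals:
  C: 11
  H: 10
  O: 2

C11H10O2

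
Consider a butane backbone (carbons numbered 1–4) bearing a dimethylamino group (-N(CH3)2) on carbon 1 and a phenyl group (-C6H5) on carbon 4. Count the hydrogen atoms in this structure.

Atom tally by fragment:
  (CH3)2NCH2 → C:3 H:8 N:1
  CH2 → C:1 H:2
  CH2 → C:1 H:2
  CH2C6H5 → C:7 H:7
Element totals:
  C: 12
  H: 19
  N: 1

19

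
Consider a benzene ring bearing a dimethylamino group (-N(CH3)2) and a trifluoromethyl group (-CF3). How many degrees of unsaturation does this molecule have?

4

Atom tally by fragment:
  benzene ring core → C:6 H:6
  (− 2 ring H displaced by substituents)
  + N(CH3)2 → N:1 C:2 H:6
  + CF3 → C:1 F:3
Element totals:
  C: 9
  H: 10
  F: 3
  N: 1
Molecular formula: C9H10F3N.
DoU = (2C + 2 + N − H − X) / 2 = (2·9 + 2 + 1 − 10 − 3) / 2 = 4.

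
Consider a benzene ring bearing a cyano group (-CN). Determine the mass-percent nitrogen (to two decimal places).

13.58%

Atom tally by fragment:
  benzene ring core → C:6 H:6
  (− 1 ring H displaced by substituents)
  + CN → C:1 N:1
Element totals:
  C: 7
  H: 5
  N: 1
Molecular formula: C7H5N.
Molar mass = 103.124 g/mol.
Mass from N: 1 × 14.007 = 14.007 g/mol.
%N = 14.007 / 103.124 × 100 = 13.58%.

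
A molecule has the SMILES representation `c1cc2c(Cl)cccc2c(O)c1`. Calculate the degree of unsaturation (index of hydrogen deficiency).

Atom tally by fragment:
  naphthalene ring system core → C:10 H:8
  (− 2 ring H displaced by substituents)
  + Cl → Cl:1
  + OH → O:1 H:1
Element totals:
  C: 10
  H: 7
  Cl: 1
  O: 1
Molecular formula: C10H7ClO.
DoU = (2C + 2 + N − H − X) / 2 = (2·10 + 2 + 0 − 7 − 1) / 2 = 7.

7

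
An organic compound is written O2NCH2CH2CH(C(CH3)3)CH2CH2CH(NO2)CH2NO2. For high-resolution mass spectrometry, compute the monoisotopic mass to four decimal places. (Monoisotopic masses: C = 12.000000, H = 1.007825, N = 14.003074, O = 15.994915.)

Element totals:
  C: 11
  H: 21
  N: 3
  O: 6
Molecular formula: C11H21N3O6.
  M = 11(12.0) + 21(1.007825) + 3(14.003074) + 6(15.994915)
    = 132.000000 + 21.164325 + 42.009222 + 95.969490 = 291.143037

291.1430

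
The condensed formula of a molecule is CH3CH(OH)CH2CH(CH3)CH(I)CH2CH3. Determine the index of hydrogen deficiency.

Atom tally by fragment:
  CH3 → C:1 H:3
  CH(OH) → C:1 H:2 O:1
  CH2 → C:1 H:2
  CH(CH3) → C:2 H:4
  CH(I) → C:1 H:1 I:1
  CH2 → C:1 H:2
  CH3 → C:1 H:3
Element totals:
  C: 8
  H: 17
  I: 1
  O: 1
Molecular formula: C8H17IO.
DoU = (2C + 2 + N − H − X) / 2 = (2·8 + 2 + 0 − 17 − 1) / 2 = 0.

0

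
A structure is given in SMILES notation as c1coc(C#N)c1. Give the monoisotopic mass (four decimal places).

93.0215

Atom tally by fragment:
  furan ring core → C:4 H:4 O:1
  (− 1 ring H displaced by substituents)
  + CN → C:1 N:1
Element totals:
  C: 5
  H: 3
  N: 1
  O: 1
Molecular formula: C5H3NO.
  M = 5(12.0) + 3(1.007825) + 14.003074 + 15.994915
    = 60.000000 + 3.023475 + 14.003074 + 15.994915 = 93.021464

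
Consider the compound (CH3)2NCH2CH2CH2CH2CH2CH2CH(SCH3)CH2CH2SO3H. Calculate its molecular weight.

Atom tally by fragment:
  (CH3)2NCH2 → C:3 H:8 N:1
  CH2 → C:1 H:2
  CH2 → C:1 H:2
  CH2 → C:1 H:2
  CH2 → C:1 H:2
  CH2 → C:1 H:2
  CH(SCH3) → C:2 H:4 S:1
  CH2 → C:1 H:2
  CH2SO3H → C:1 H:3 S:1 O:3
Element totals:
  C: 12
  H: 27
  N: 1
  O: 3
  S: 2
Molecular formula: C12H27NO3S2.
  M = 12(12.011) + 27(1.008) + 14.007 + 3(15.999) + 2(32.06)
    = 144.132 + 27.216 + 14.007 + 47.997 + 64.120 = 297.472

297.47 g/mol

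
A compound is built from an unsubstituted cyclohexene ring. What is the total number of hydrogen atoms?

Atom tally by fragment:
  cyclohexene ring core → C:6 H:10
Element totals:
  C: 6
  H: 10

10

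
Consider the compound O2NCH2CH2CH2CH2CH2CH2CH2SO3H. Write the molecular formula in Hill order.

C7H15NO5S

Atom tally by fragment:
  O2NCH2 → C:1 H:2 N:1 O:2
  CH2 → C:1 H:2
  CH2 → C:1 H:2
  CH2 → C:1 H:2
  CH2 → C:1 H:2
  CH2 → C:1 H:2
  CH2SO3H → C:1 H:3 S:1 O:3
Element totals:
  C: 7
  H: 15
  N: 1
  O: 5
  S: 1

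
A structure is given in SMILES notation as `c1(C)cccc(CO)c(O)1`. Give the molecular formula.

C8H10O2

Atom tally by fragment:
  benzene ring core → C:6 H:6
  (− 3 ring H displaced by substituents)
  + CH3 → C:1 H:3
  + CH2OH → C:1 H:3 O:1
  + OH → O:1 H:1
Element totals:
  C: 8
  H: 10
  O: 2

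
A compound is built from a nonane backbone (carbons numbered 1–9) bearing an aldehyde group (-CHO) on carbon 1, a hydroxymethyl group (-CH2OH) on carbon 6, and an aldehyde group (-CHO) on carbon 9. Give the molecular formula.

Atom tally by fragment:
  OHCCH2 → C:2 H:3 O:1
  CH2 → C:1 H:2
  CH2 → C:1 H:2
  CH2 → C:1 H:2
  CH2 → C:1 H:2
  CH(CH2OH) → C:2 H:4 O:1
  CH2 → C:1 H:2
  CH2 → C:1 H:2
  CH2CHO → C:2 H:3 O:1
Element totals:
  C: 12
  H: 22
  O: 3

C12H22O3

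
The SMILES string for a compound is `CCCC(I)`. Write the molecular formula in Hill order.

Atom tally by fragment:
  CH3 → C:1 H:3
  CH2 → C:1 H:2
  CH2 → C:1 H:2
  CH2I → C:1 H:2 I:1
Element totals:
  C: 4
  H: 9
  I: 1

C4H9I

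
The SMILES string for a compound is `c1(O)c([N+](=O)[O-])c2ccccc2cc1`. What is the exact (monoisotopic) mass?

Atom tally by fragment:
  naphthalene ring system core → C:10 H:8
  (− 2 ring H displaced by substituents)
  + OH → O:1 H:1
  + NO2 → N:1 O:2
Element totals:
  C: 10
  H: 7
  N: 1
  O: 3
Molecular formula: C10H7NO3.
  M = 10(12.0) + 7(1.007825) + 14.003074 + 3(15.994915)
    = 120.000000 + 7.054775 + 14.003074 + 47.984745 = 189.042594

189.0426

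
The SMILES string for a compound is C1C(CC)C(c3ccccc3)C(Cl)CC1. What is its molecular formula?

Atom tally by fragment:
  cyclohexane ring core → C:6 H:12
  (− 3 ring H displaced by substituents)
  + C2H5 → C:2 H:5
  + C6H5 → C:6 H:5
  + Cl → Cl:1
Element totals:
  C: 14
  H: 19
  Cl: 1

C14H19Cl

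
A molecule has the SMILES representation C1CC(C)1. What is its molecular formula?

C4H8

Atom tally by fragment:
  cyclopropane ring core → C:3 H:6
  (− 1 ring H displaced by substituents)
  + CH3 → C:1 H:3
Element totals:
  C: 4
  H: 8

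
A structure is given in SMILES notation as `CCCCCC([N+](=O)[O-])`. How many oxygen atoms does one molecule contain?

Atom tally by fragment:
  CH3 → C:1 H:3
  CH2 → C:1 H:2
  CH2 → C:1 H:2
  CH2 → C:1 H:2
  CH2 → C:1 H:2
  CH2NO2 → C:1 H:2 N:1 O:2
Element totals:
  C: 6
  H: 13
  N: 1
  O: 2

2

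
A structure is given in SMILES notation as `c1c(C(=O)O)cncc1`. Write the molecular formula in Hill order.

C6H5NO2

Atom tally by fragment:
  pyridine ring core → C:5 H:5 N:1
  (− 1 ring H displaced by substituents)
  + COOH → C:1 H:1 O:2
Element totals:
  C: 6
  H: 5
  N: 1
  O: 2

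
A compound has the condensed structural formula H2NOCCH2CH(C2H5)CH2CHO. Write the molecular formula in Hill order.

Element totals:
  C: 7
  H: 13
  N: 1
  O: 2

C7H13NO2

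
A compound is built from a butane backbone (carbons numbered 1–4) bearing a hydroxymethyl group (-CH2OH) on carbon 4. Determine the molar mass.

Atom tally by fragment:
  CH3 → C:1 H:3
  CH2 → C:1 H:2
  CH2 → C:1 H:2
  CH2CH2OH → C:2 H:5 O:1
Element totals:
  C: 5
  H: 12
  O: 1
Molecular formula: C5H12O.
  M = 5(12.011) + 12(1.008) + 15.999
    = 60.055 + 12.096 + 15.999 = 88.150

88.15 g/mol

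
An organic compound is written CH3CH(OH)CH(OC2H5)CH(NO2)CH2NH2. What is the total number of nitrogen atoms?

Atom tally by fragment:
  CH3 → C:1 H:3
  CH(OH) → C:1 H:2 O:1
  CH(OC2H5) → C:3 H:6 O:1
  CH(NO2) → C:1 H:1 N:1 O:2
  CH2NH2 → C:1 H:4 N:1
Element totals:
  C: 7
  H: 16
  N: 2
  O: 4

2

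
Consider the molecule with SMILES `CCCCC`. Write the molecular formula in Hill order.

Atom tally by fragment:
  CH3 → C:1 H:3
  CH2 → C:1 H:2
  CH2 → C:1 H:2
  CH2 → C:1 H:2
  CH3 → C:1 H:3
Element totals:
  C: 5
  H: 12

C5H12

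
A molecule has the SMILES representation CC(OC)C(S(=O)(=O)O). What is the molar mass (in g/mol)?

154.18 g/mol

Atom tally by fragment:
  CH3 → C:1 H:3
  CH(OCH3) → C:2 H:4 O:1
  CH2SO3H → C:1 H:3 S:1 O:3
Element totals:
  C: 4
  H: 10
  O: 4
  S: 1
Molecular formula: C4H10O4S.
  M = 4(12.011) + 10(1.008) + 4(15.999) + 32.06
    = 48.044 + 10.080 + 63.996 + 32.060 = 154.180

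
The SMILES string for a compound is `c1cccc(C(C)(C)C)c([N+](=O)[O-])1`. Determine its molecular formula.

Atom tally by fragment:
  benzene ring core → C:6 H:6
  (− 2 ring H displaced by substituents)
  + C(CH3)3 → C:4 H:9
  + NO2 → N:1 O:2
Element totals:
  C: 10
  H: 13
  N: 1
  O: 2

C10H13NO2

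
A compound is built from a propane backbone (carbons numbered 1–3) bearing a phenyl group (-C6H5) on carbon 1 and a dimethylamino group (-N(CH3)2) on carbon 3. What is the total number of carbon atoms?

Atom tally by fragment:
  C6H5CH2 → C:7 H:7
  CH2 → C:1 H:2
  CH2N(CH3)2 → C:3 H:8 N:1
Element totals:
  C: 11
  H: 17
  N: 1

11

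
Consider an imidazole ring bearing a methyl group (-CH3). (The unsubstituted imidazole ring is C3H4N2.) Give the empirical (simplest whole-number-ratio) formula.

Atom tally by fragment:
  imidazole ring core → C:3 H:4 N:2
  (− 1 ring H displaced by substituents)
  + CH3 → C:1 H:3
Element totals:
  C: 4
  H: 6
  N: 2
Molecular formula: C4H6N2.
gcd of subscripts = 2; dividing each by 2:
  C: 4/2 = 2
  H: 6/2 = 3
  N: 2/2 = 1

C2H3N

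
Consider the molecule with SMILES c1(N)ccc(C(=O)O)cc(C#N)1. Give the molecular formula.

C8H6N2O2

Atom tally by fragment:
  benzene ring core → C:6 H:6
  (− 3 ring H displaced by substituents)
  + NH2 → N:1 H:2
  + COOH → C:1 H:1 O:2
  + CN → C:1 N:1
Element totals:
  C: 8
  H: 6
  N: 2
  O: 2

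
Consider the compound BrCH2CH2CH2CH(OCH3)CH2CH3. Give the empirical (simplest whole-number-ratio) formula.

C7H15BrO

Element totals:
  C: 7
  H: 15
  Br: 1
  O: 1
Molecular formula: C7H15BrO.
gcd of subscripts (1, 7, 15, 1) = 1, so the empirical formula equals the molecular formula.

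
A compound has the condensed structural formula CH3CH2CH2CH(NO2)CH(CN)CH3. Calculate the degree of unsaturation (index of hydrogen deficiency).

3

Atom tally by fragment:
  CH3 → C:1 H:3
  CH2 → C:1 H:2
  CH2 → C:1 H:2
  CH(NO2) → C:1 H:1 N:1 O:2
  CH(CN) → C:2 H:1 N:1
  CH3 → C:1 H:3
Element totals:
  C: 7
  H: 12
  N: 2
  O: 2
Molecular formula: C7H12N2O2.
DoU = (2C + 2 + N − H − X) / 2 = (2·7 + 2 + 2 − 12 − 0) / 2 = 3.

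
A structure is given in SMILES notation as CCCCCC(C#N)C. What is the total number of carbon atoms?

8

Atom tally by fragment:
  CH3 → C:1 H:3
  CH2 → C:1 H:2
  CH2 → C:1 H:2
  CH2 → C:1 H:2
  CH2 → C:1 H:2
  CH(CN) → C:2 H:1 N:1
  CH3 → C:1 H:3
Element totals:
  C: 8
  H: 15
  N: 1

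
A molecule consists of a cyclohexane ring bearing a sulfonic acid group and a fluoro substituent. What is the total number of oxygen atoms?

Atom tally by fragment:
  cyclohexane ring core → C:6 H:12
  (− 2 ring H displaced by substituents)
  + SO3H → S:1 O:3 H:1
  + F → F:1
Element totals:
  C: 6
  H: 11
  F: 1
  O: 3
  S: 1

3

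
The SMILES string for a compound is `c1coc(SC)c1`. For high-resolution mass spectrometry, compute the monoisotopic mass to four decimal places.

114.0139

Atom tally by fragment:
  furan ring core → C:4 H:4 O:1
  (− 1 ring H displaced by substituents)
  + SCH3 → C:1 H:3 S:1
Element totals:
  C: 5
  H: 6
  O: 1
  S: 1
Molecular formula: C5H6OS.
  M = 5(12.0) + 6(1.007825) + 15.994915 + 31.972071
    = 60.000000 + 6.046950 + 15.994915 + 31.972071 = 114.013936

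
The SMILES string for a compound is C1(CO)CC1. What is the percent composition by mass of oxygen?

22.19%

Atom tally by fragment:
  cyclopropane ring core → C:3 H:6
  (− 1 ring H displaced by substituents)
  + CH2OH → C:1 H:3 O:1
Element totals:
  C: 4
  H: 8
  O: 1
Molecular formula: C4H8O.
Molar mass = 72.107 g/mol.
Mass from O: 1 × 15.999 = 15.999 g/mol.
%O = 15.999 / 72.107 × 100 = 22.19%.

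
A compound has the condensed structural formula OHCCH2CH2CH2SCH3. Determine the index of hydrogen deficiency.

Atom tally by fragment:
  OHCCH2 → C:2 H:3 O:1
  CH2 → C:1 H:2
  CH2SCH3 → C:2 H:5 S:1
Element totals:
  C: 5
  H: 10
  O: 1
  S: 1
Molecular formula: C5H10OS.
DoU = (2C + 2 + N − H − X) / 2 = (2·5 + 2 + 0 − 10 − 0) / 2 = 1.

1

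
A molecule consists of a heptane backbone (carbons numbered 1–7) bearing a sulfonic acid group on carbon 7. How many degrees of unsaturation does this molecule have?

Atom tally by fragment:
  CH3 → C:1 H:3
  CH2 → C:1 H:2
  CH2 → C:1 H:2
  CH2 → C:1 H:2
  CH2 → C:1 H:2
  CH2 → C:1 H:2
  CH2SO3H → C:1 H:3 S:1 O:3
Element totals:
  C: 7
  H: 16
  O: 3
  S: 1
Molecular formula: C7H16O3S.
DoU = (2C + 2 + N − H − X) / 2 = (2·7 + 2 + 0 − 16 − 0) / 2 = 0.

0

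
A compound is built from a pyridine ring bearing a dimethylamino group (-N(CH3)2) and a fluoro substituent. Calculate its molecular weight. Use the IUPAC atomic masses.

Atom tally by fragment:
  pyridine ring core → C:5 H:5 N:1
  (− 2 ring H displaced by substituents)
  + N(CH3)2 → N:1 C:2 H:6
  + F → F:1
Element totals:
  C: 7
  H: 9
  F: 1
  N: 2
Molecular formula: C7H9FN2.
  M = 7(12.011) + 9(1.008) + 18.998 + 2(14.007)
    = 84.077 + 9.072 + 18.998 + 28.014 = 140.161

140.16 g/mol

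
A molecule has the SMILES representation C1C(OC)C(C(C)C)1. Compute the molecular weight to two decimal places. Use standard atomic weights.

114.19 g/mol

Atom tally by fragment:
  cyclopropane ring core → C:3 H:6
  (− 2 ring H displaced by substituents)
  + OCH3 → C:1 H:3 O:1
  + CH(CH3)2 → C:3 H:7
Element totals:
  C: 7
  H: 14
  O: 1
Molecular formula: C7H14O.
  M = 7(12.011) + 14(1.008) + 15.999
    = 84.077 + 14.112 + 15.999 = 114.188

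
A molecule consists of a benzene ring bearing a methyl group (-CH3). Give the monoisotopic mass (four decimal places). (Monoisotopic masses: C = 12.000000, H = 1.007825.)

92.0626

Atom tally by fragment:
  benzene ring core → C:6 H:6
  (− 1 ring H displaced by substituents)
  + CH3 → C:1 H:3
Element totals:
  C: 7
  H: 8
Molecular formula: C7H8.
  M = 7(12.0) + 8(1.007825)
    = 84.000000 + 8.062600 = 92.062600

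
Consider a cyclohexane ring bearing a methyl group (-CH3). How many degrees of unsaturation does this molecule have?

Atom tally by fragment:
  cyclohexane ring core → C:6 H:12
  (− 1 ring H displaced by substituents)
  + CH3 → C:1 H:3
Element totals:
  C: 7
  H: 14
Molecular formula: C7H14.
DoU = (2C + 2 + N − H − X) / 2 = (2·7 + 2 + 0 − 14 − 0) / 2 = 1.

1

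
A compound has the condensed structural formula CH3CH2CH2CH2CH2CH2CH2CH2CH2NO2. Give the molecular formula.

Atom tally by fragment:
  CH3 → C:1 H:3
  CH2 → C:1 H:2
  CH2 → C:1 H:2
  CH2 → C:1 H:2
  CH2 → C:1 H:2
  CH2 → C:1 H:2
  CH2 → C:1 H:2
  CH2 → C:1 H:2
  CH2NO2 → C:1 H:2 N:1 O:2
Element totals:
  C: 9
  H: 19
  N: 1
  O: 2

C9H19NO2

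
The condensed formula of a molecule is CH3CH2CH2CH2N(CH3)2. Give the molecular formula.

Atom tally by fragment:
  CH3 → C:1 H:3
  CH2 → C:1 H:2
  CH2 → C:1 H:2
  CH2N(CH3)2 → C:3 H:8 N:1
Element totals:
  C: 6
  H: 15
  N: 1

C6H15N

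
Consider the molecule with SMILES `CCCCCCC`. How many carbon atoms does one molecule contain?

Atom tally by fragment:
  CH3 → C:1 H:3
  CH2 → C:1 H:2
  CH2 → C:1 H:2
  CH2 → C:1 H:2
  CH2 → C:1 H:2
  CH2 → C:1 H:2
  CH3 → C:1 H:3
Element totals:
  C: 7
  H: 16

7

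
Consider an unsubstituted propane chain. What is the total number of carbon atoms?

3

Atom tally by fragment:
  CH3 → C:1 H:3
  CH2 → C:1 H:2
  CH3 → C:1 H:3
Element totals:
  C: 3
  H: 8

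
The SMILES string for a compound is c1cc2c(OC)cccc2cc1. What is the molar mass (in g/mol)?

Atom tally by fragment:
  naphthalene ring system core → C:10 H:8
  (− 1 ring H displaced by substituents)
  + OCH3 → C:1 H:3 O:1
Element totals:
  C: 11
  H: 10
  O: 1
Molecular formula: C11H10O.
  M = 11(12.011) + 10(1.008) + 15.999
    = 132.121 + 10.080 + 15.999 = 158.200

158.20 g/mol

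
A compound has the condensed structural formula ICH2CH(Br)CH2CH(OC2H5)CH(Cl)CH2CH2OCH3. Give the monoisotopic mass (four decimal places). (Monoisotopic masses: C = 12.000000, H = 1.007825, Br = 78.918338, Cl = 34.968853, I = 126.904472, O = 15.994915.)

411.9302

Element totals:
  C: 10
  H: 19
  Br: 1
  Cl: 1
  I: 1
  O: 2
Molecular formula: C10H19BrClIO2.
  M = 10(12.0) + 19(1.007825) + 78.918338 + 34.968853 + 126.904472 + 2(15.994915)
    = 120.000000 + 19.148675 + 78.918338 + 34.968853 + 126.904472 + 31.989830 = 411.930168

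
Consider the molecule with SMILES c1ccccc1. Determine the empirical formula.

Atom tally by fragment:
  benzene ring core → C:6 H:6
Element totals:
  C: 6
  H: 6
Molecular formula: C6H6.
gcd of subscripts = 6; dividing each by 6:
  C: 6/6 = 1
  H: 6/6 = 1

CH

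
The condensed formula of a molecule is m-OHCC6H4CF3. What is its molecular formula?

Element totals:
  C: 8
  H: 5
  F: 3
  O: 1

C8H5F3O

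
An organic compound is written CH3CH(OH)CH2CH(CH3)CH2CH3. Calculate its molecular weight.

Atom tally by fragment:
  CH3 → C:1 H:3
  CH(OH) → C:1 H:2 O:1
  CH2 → C:1 H:2
  CH(CH3) → C:2 H:4
  CH2 → C:1 H:2
  CH3 → C:1 H:3
Element totals:
  C: 7
  H: 16
  O: 1
Molecular formula: C7H16O.
  M = 7(12.011) + 16(1.008) + 15.999
    = 84.077 + 16.128 + 15.999 = 116.204

116.20 g/mol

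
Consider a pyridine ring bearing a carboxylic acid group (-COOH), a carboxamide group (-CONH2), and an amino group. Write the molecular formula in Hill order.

C7H7N3O3

Atom tally by fragment:
  pyridine ring core → C:5 H:5 N:1
  (− 3 ring H displaced by substituents)
  + COOH → C:1 H:1 O:2
  + CONH2 → C:1 H:2 O:1 N:1
  + NH2 → N:1 H:2
Element totals:
  C: 7
  H: 7
  N: 3
  O: 3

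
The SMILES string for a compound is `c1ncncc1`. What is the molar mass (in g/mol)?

80.09 g/mol

Atom tally by fragment:
  pyrimidine ring core → C:4 H:4 N:2
Element totals:
  C: 4
  H: 4
  N: 2
Molecular formula: C4H4N2.
  M = 4(12.011) + 4(1.008) + 2(14.007)
    = 48.044 + 4.032 + 28.014 = 80.090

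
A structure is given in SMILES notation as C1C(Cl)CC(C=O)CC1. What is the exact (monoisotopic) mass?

146.0498

Atom tally by fragment:
  cyclohexane ring core → C:6 H:12
  (− 2 ring H displaced by substituents)
  + Cl → Cl:1
  + CHO → C:1 H:1 O:1
Element totals:
  C: 7
  H: 11
  Cl: 1
  O: 1
Molecular formula: C7H11ClO.
  M = 7(12.0) + 11(1.007825) + 34.968853 + 15.994915
    = 84.000000 + 11.086075 + 34.968853 + 15.994915 = 146.049843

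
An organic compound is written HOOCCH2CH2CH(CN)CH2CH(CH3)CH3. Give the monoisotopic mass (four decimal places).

Element totals:
  C: 9
  H: 15
  N: 1
  O: 2
Molecular formula: C9H15NO2.
  M = 9(12.0) + 15(1.007825) + 14.003074 + 2(15.994915)
    = 108.000000 + 15.117375 + 14.003074 + 31.989830 = 169.110279

169.1103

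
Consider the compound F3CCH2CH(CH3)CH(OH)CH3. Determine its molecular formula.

Element totals:
  C: 6
  H: 11
  F: 3
  O: 1

C6H11F3O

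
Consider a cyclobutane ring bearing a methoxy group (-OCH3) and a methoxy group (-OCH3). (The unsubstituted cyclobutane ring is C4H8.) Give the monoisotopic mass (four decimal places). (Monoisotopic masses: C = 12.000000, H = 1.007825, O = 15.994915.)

Atom tally by fragment:
  cyclobutane ring core → C:4 H:8
  (− 2 ring H displaced by substituents)
  + OCH3 → C:1 H:3 O:1
  + OCH3 → C:1 H:3 O:1
Element totals:
  C: 6
  H: 12
  O: 2
Molecular formula: C6H12O2.
  M = 6(12.0) + 12(1.007825) + 2(15.994915)
    = 72.000000 + 12.093900 + 31.989830 = 116.083730

116.0837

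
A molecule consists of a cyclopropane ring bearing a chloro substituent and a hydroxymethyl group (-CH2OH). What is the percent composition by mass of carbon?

45.09%

Atom tally by fragment:
  cyclopropane ring core → C:3 H:6
  (− 2 ring H displaced by substituents)
  + Cl → Cl:1
  + CH2OH → C:1 H:3 O:1
Element totals:
  C: 4
  H: 7
  Cl: 1
  O: 1
Molecular formula: C4H7ClO.
Molar mass = 106.549 g/mol.
Mass from C: 4 × 12.011 = 48.044 g/mol.
%C = 48.044 / 106.549 × 100 = 45.09%.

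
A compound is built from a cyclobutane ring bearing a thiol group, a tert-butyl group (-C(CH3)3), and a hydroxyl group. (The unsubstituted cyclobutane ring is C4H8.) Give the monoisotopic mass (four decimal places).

Atom tally by fragment:
  cyclobutane ring core → C:4 H:8
  (− 3 ring H displaced by substituents)
  + SH → S:1 H:1
  + C(CH3)3 → C:4 H:9
  + OH → O:1 H:1
Element totals:
  C: 8
  H: 16
  O: 1
  S: 1
Molecular formula: C8H16OS.
  M = 8(12.0) + 16(1.007825) + 15.994915 + 31.972071
    = 96.000000 + 16.125200 + 15.994915 + 31.972071 = 160.092186

160.0922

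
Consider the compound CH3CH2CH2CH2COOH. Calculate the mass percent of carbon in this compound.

58.80%

Atom tally by fragment:
  CH3 → C:1 H:3
  CH2 → C:1 H:2
  CH2 → C:1 H:2
  CH2COOH → C:2 H:3 O:2
Element totals:
  C: 5
  H: 10
  O: 2
Molecular formula: C5H10O2.
Molar mass = 102.133 g/mol.
Mass from C: 5 × 12.011 = 60.055 g/mol.
%C = 60.055 / 102.133 × 100 = 58.80%.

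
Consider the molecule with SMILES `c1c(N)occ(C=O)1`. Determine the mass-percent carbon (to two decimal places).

Atom tally by fragment:
  furan ring core → C:4 H:4 O:1
  (− 2 ring H displaced by substituents)
  + NH2 → N:1 H:2
  + CHO → C:1 H:1 O:1
Element totals:
  C: 5
  H: 5
  N: 1
  O: 2
Molecular formula: C5H5NO2.
Molar mass = 111.100 g/mol.
Mass from C: 5 × 12.011 = 60.055 g/mol.
%C = 60.055 / 111.100 × 100 = 54.05%.

54.05%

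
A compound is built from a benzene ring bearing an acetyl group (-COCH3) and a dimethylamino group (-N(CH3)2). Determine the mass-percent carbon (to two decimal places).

73.59%

Atom tally by fragment:
  benzene ring core → C:6 H:6
  (− 2 ring H displaced by substituents)
  + COCH3 → C:2 H:3 O:1
  + N(CH3)2 → N:1 C:2 H:6
Element totals:
  C: 10
  H: 13
  N: 1
  O: 1
Molecular formula: C10H13NO.
Molar mass = 163.220 g/mol.
Mass from C: 10 × 12.011 = 120.110 g/mol.
%C = 120.110 / 163.220 × 100 = 73.59%.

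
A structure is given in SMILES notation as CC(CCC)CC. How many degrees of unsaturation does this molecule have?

Atom tally by fragment:
  CH3 → C:1 H:3
  CH(CH2CH2CH3) → C:4 H:8
  CH2 → C:1 H:2
  CH3 → C:1 H:3
Element totals:
  C: 7
  H: 16
Molecular formula: C7H16.
DoU = (2C + 2 + N − H − X) / 2 = (2·7 + 2 + 0 − 16 − 0) / 2 = 0.

0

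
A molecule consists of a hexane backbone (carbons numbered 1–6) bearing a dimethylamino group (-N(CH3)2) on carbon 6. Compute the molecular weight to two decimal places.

Atom tally by fragment:
  CH3 → C:1 H:3
  CH2 → C:1 H:2
  CH2 → C:1 H:2
  CH2 → C:1 H:2
  CH2 → C:1 H:2
  CH2N(CH3)2 → C:3 H:8 N:1
Element totals:
  C: 8
  H: 19
  N: 1
Molecular formula: C8H19N.
  M = 8(12.011) + 19(1.008) + 14.007
    = 96.088 + 19.152 + 14.007 = 129.247

129.25 g/mol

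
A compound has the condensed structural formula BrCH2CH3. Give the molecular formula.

C2H5Br

Element totals:
  C: 2
  H: 5
  Br: 1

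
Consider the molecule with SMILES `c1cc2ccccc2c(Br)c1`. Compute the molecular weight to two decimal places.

Atom tally by fragment:
  naphthalene ring system core → C:10 H:8
  (− 1 ring H displaced by substituents)
  + Br → Br:1
Element totals:
  C: 10
  H: 7
  Br: 1
Molecular formula: C10H7Br.
  M = 10(12.011) + 7(1.008) + 79.904
    = 120.110 + 7.056 + 79.904 = 207.070

207.07 g/mol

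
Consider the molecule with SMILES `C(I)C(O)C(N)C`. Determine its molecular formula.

C4H10INO

Atom tally by fragment:
  ICH2 → C:1 H:2 I:1
  CH(OH) → C:1 H:2 O:1
  CH(NH2) → C:1 H:3 N:1
  CH3 → C:1 H:3
Element totals:
  C: 4
  H: 10
  I: 1
  N: 1
  O: 1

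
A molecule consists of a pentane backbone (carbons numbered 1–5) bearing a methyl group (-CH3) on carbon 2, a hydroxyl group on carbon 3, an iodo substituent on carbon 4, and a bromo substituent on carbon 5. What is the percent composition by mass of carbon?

Atom tally by fragment:
  CH3 → C:1 H:3
  CH(CH3) → C:2 H:4
  CH(OH) → C:1 H:2 O:1
  CH(I) → C:1 H:1 I:1
  CH2Br → C:1 H:2 Br:1
Element totals:
  C: 6
  H: 12
  Br: 1
  I: 1
  O: 1
Molecular formula: C6H12BrIO.
Molar mass = 306.969 g/mol.
Mass from C: 6 × 12.011 = 72.066 g/mol.
%C = 72.066 / 306.969 × 100 = 23.48%.

23.48%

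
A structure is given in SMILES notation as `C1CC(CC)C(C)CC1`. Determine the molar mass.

Atom tally by fragment:
  cyclohexane ring core → C:6 H:12
  (− 2 ring H displaced by substituents)
  + C2H5 → C:2 H:5
  + CH3 → C:1 H:3
Element totals:
  C: 9
  H: 18
Molecular formula: C9H18.
  M = 9(12.011) + 18(1.008)
    = 108.099 + 18.144 = 126.243

126.24 g/mol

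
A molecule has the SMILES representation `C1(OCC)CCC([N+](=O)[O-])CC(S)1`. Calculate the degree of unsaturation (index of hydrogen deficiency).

2

Atom tally by fragment:
  cyclohexane ring core → C:6 H:12
  (− 3 ring H displaced by substituents)
  + OC2H5 → C:2 H:5 O:1
  + NO2 → N:1 O:2
  + SH → S:1 H:1
Element totals:
  C: 8
  H: 15
  N: 1
  O: 3
  S: 1
Molecular formula: C8H15NO3S.
DoU = (2C + 2 + N − H − X) / 2 = (2·8 + 2 + 1 − 15 − 0) / 2 = 2.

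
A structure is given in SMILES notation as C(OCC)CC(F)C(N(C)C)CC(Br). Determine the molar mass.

Atom tally by fragment:
  C2H5OCH2 → C:3 H:7 O:1
  CH2 → C:1 H:2
  CH(F) → C:1 H:1 F:1
  CH(N(CH3)2) → C:3 H:7 N:1
  CH2 → C:1 H:2
  CH2Br → C:1 H:2 Br:1
Element totals:
  C: 10
  H: 21
  Br: 1
  F: 1
  N: 1
  O: 1
Molecular formula: C10H21BrFNO.
  M = 10(12.011) + 21(1.008) + 79.904 + 18.998 + 14.007 + 15.999
    = 120.110 + 21.168 + 79.904 + 18.998 + 14.007 + 15.999 = 270.186

270.19 g/mol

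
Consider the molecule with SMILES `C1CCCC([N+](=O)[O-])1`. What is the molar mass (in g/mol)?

Atom tally by fragment:
  cyclopentane ring core → C:5 H:10
  (− 1 ring H displaced by substituents)
  + NO2 → N:1 O:2
Element totals:
  C: 5
  H: 9
  N: 1
  O: 2
Molecular formula: C5H9NO2.
  M = 5(12.011) + 9(1.008) + 14.007 + 2(15.999)
    = 60.055 + 9.072 + 14.007 + 31.998 = 115.132

115.13 g/mol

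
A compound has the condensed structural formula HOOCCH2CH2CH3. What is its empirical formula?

C2H4O

Element totals:
  C: 4
  H: 8
  O: 2
Molecular formula: C4H8O2.
gcd of subscripts = 2; dividing each by 2:
  C: 4/2 = 2
  H: 8/2 = 4
  O: 2/2 = 1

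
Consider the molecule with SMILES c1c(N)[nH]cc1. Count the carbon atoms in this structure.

Atom tally by fragment:
  pyrrole ring core → C:4 H:5 N:1
  (− 1 ring H displaced by substituents)
  + NH2 → N:1 H:2
Element totals:
  C: 4
  H: 6
  N: 2

4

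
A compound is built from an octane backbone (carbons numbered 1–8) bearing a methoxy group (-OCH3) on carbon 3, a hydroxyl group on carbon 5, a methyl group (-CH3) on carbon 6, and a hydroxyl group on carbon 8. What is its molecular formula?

C10H22O3

Atom tally by fragment:
  CH3 → C:1 H:3
  CH2 → C:1 H:2
  CH(OCH3) → C:2 H:4 O:1
  CH2 → C:1 H:2
  CH(OH) → C:1 H:2 O:1
  CH(CH3) → C:2 H:4
  CH2 → C:1 H:2
  CH2OH → C:1 H:3 O:1
Element totals:
  C: 10
  H: 22
  O: 3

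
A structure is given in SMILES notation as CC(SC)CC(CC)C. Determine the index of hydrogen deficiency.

Atom tally by fragment:
  CH3 → C:1 H:3
  CH(SCH3) → C:2 H:4 S:1
  CH2 → C:1 H:2
  CH(C2H5) → C:3 H:6
  CH3 → C:1 H:3
Element totals:
  C: 8
  H: 18
  S: 1
Molecular formula: C8H18S.
DoU = (2C + 2 + N − H − X) / 2 = (2·8 + 2 + 0 − 18 − 0) / 2 = 0.

0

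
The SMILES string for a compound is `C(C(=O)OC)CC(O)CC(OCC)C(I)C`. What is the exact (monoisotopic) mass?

344.0485

Atom tally by fragment:
  CH3OOCCH2 → C:3 H:5 O:2
  CH2 → C:1 H:2
  CH(OH) → C:1 H:2 O:1
  CH2 → C:1 H:2
  CH(OC2H5) → C:3 H:6 O:1
  CH(I) → C:1 H:1 I:1
  CH3 → C:1 H:3
Element totals:
  C: 11
  H: 21
  I: 1
  O: 4
Molecular formula: C11H21IO4.
  M = 11(12.0) + 21(1.007825) + 126.904472 + 4(15.994915)
    = 132.000000 + 21.164325 + 126.904472 + 63.979660 = 344.048457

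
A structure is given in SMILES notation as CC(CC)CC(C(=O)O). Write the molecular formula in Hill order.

C7H14O2

Atom tally by fragment:
  CH3 → C:1 H:3
  CH(C2H5) → C:3 H:6
  CH2 → C:1 H:2
  CH2COOH → C:2 H:3 O:2
Element totals:
  C: 7
  H: 14
  O: 2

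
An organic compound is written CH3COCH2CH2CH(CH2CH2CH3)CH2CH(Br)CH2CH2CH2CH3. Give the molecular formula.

Atom tally by fragment:
  CH3COCH2 → C:3 H:5 O:1
  CH2 → C:1 H:2
  CH(CH2CH2CH3) → C:4 H:8
  CH2 → C:1 H:2
  CH(Br) → C:1 H:1 Br:1
  CH2 → C:1 H:2
  CH2 → C:1 H:2
  CH2 → C:1 H:2
  CH3 → C:1 H:3
Element totals:
  C: 14
  H: 27
  Br: 1
  O: 1

C14H27BrO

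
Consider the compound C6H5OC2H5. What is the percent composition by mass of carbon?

78.65%

Atom tally by fragment:
  benzene ring core → C:6 H:6
  (− 1 ring H displaced by substituents)
  + OC2H5 → C:2 H:5 O:1
Element totals:
  C: 8
  H: 10
  O: 1
Molecular formula: C8H10O.
Molar mass = 122.167 g/mol.
Mass from C: 8 × 12.011 = 96.088 g/mol.
%C = 96.088 / 122.167 × 100 = 78.65%.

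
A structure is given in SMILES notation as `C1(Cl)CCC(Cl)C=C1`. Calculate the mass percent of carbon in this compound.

Atom tally by fragment:
  cyclohexene ring core → C:6 H:10
  (− 2 ring H displaced by substituents)
  + Cl → Cl:1
  + Cl → Cl:1
Element totals:
  C: 6
  H: 8
  Cl: 2
Molecular formula: C6H8Cl2.
Molar mass = 151.030 g/mol.
Mass from C: 6 × 12.011 = 72.066 g/mol.
%C = 72.066 / 151.030 × 100 = 47.72%.

47.72%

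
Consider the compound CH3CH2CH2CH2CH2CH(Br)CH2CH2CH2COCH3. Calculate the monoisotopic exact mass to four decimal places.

248.0776

Element totals:
  C: 11
  H: 21
  Br: 1
  O: 1
Molecular formula: C11H21BrO.
  M = 11(12.0) + 21(1.007825) + 78.918338 + 15.994915
    = 132.000000 + 21.164325 + 78.918338 + 15.994915 = 248.077578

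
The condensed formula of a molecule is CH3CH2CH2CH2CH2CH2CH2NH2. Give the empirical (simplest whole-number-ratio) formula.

Atom tally by fragment:
  CH3 → C:1 H:3
  CH2 → C:1 H:2
  CH2 → C:1 H:2
  CH2 → C:1 H:2
  CH2 → C:1 H:2
  CH2 → C:1 H:2
  CH2NH2 → C:1 H:4 N:1
Element totals:
  C: 7
  H: 17
  N: 1
Molecular formula: C7H17N.
gcd of subscripts (7, 17, 1) = 1, so the empirical formula equals the molecular formula.

C7H17N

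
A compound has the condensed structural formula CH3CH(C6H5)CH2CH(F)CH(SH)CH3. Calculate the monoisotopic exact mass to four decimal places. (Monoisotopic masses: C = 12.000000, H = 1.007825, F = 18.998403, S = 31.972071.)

212.1035

Atom tally by fragment:
  CH3 → C:1 H:3
  CH(C6H5) → C:7 H:6
  CH2 → C:1 H:2
  CH(F) → C:1 H:1 F:1
  CH(SH) → C:1 H:2 S:1
  CH3 → C:1 H:3
Element totals:
  C: 12
  H: 17
  F: 1
  S: 1
Molecular formula: C12H17FS.
  M = 12(12.0) + 17(1.007825) + 18.998403 + 31.972071
    = 144.000000 + 17.133025 + 18.998403 + 31.972071 = 212.103499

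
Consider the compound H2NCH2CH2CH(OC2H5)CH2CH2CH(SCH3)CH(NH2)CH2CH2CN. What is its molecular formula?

Atom tally by fragment:
  H2NCH2 → C:1 H:4 N:1
  CH2 → C:1 H:2
  CH(OC2H5) → C:3 H:6 O:1
  CH2 → C:1 H:2
  CH2 → C:1 H:2
  CH(SCH3) → C:2 H:4 S:1
  CH(NH2) → C:1 H:3 N:1
  CH2 → C:1 H:2
  CH2CN → C:2 H:2 N:1
Element totals:
  C: 13
  H: 27
  N: 3
  O: 1
  S: 1

C13H27N3OS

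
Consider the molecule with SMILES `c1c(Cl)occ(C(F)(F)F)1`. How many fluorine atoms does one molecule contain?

3

Atom tally by fragment:
  furan ring core → C:4 H:4 O:1
  (− 2 ring H displaced by substituents)
  + Cl → Cl:1
  + CF3 → C:1 F:3
Element totals:
  C: 5
  H: 2
  Cl: 1
  F: 3
  O: 1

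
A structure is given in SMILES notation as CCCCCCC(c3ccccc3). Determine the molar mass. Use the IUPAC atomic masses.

Atom tally by fragment:
  CH3 → C:1 H:3
  CH2 → C:1 H:2
  CH2 → C:1 H:2
  CH2 → C:1 H:2
  CH2 → C:1 H:2
  CH2 → C:1 H:2
  CH2C6H5 → C:7 H:7
Element totals:
  C: 13
  H: 20
Molecular formula: C13H20.
  M = 13(12.011) + 20(1.008)
    = 156.143 + 20.160 = 176.303

176.30 g/mol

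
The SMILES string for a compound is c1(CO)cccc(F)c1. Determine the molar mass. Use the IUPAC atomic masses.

126.13 g/mol

Atom tally by fragment:
  benzene ring core → C:6 H:6
  (− 2 ring H displaced by substituents)
  + CH2OH → C:1 H:3 O:1
  + F → F:1
Element totals:
  C: 7
  H: 7
  F: 1
  O: 1
Molecular formula: C7H7FO.
  M = 7(12.011) + 7(1.008) + 18.998 + 15.999
    = 84.077 + 7.056 + 18.998 + 15.999 = 126.130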